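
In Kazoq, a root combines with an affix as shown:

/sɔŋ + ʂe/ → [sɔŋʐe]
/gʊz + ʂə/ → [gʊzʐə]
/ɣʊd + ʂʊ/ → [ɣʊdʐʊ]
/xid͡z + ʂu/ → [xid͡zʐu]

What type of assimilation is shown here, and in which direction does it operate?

progressive voicing assimilation

Underlying /ʂ/ is realised as [ʐ] next to /ŋ/; /ŋ/ itself does not change.
The change voiceless → voiced matches the voicing of the preceding /ŋ/, identifying this as voicing assimilation.
Place and manner are unchanged, so the assimilation is partial, not total.
The same holds elsewhere in the data: /ʂ/ → [ʐ] after /z/ (voiceless → voiced, matching voiced); /ʂ/ → [ʐ] after /d/ (voiceless → voiced, matching voiced); /ʂ/ → [ʐ] after /d͡z/ (voiceless → voiced, matching voiced) — only voicing changes, and always toward the preceding segment.
The trigger is the preceding segment, so the direction is progressive (perseverative).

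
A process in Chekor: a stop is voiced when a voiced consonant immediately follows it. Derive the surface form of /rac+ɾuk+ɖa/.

[raɟɾugɖa]

/c/ is a voiceless palatal stop. The following trigger /ɾ/ is voiced, so /c/ must become voiced as well.
Changing only its voicing to voiced gives [ɟ] — the voiced palatal stop.
The same rule applies at the second boundary: /k/ → [g] next to /ɖ/.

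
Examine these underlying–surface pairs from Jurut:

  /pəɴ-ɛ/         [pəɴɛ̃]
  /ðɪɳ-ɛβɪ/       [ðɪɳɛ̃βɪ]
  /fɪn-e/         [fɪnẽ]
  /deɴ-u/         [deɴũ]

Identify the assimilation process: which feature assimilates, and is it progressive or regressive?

The vowel /ɛ/ surfaces as nasalised [ɛ̃] next to the preceding nasal /ɴ/ — it has acquired the [+nasal] feature of its neighbour.
The other forms show the same pattern: /ɛ/ → [ɛ̃] after /ɳ/; /e/ → [ẽ] after /n/; /u/ → [ũ] after /ɴ/ — each time a vowel is nasalised next to a preceding nasal.
Because the conditioning nasal is to the left of the vowel that changes, the process is progressive (perseverative).

progressive nasality assimilation (vowel nasalisation)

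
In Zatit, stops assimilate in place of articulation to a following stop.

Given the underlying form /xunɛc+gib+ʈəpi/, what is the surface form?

/c/ is a voiceless palatal stop. The following trigger /g/ is velar, so /c/ must become velar as well.
Changing only its place to velar gives [k] — the voiceless velar stop.
The same rule applies at the second boundary: /b/ → [ɖ] next to /ʈ/.

[xunɛkgiɖʈəpi]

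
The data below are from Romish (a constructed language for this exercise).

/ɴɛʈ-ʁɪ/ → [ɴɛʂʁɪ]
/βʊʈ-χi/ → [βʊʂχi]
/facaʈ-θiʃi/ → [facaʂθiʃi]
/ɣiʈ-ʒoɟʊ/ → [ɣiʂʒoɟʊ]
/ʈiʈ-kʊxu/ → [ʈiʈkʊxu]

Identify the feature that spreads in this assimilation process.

manner

Underlying /ʈ/ is realised as [ʂ] next to /ʁ/; /ʁ/ itself does not change.
The change stop → fricative matches the manner of the following /ʁ/, identifying this as manner assimilation.
Checking the remaining alternations: /ʈ/ → [ʂ] before /χ/ (stop → fricative, matching a fricative); /ʈ/ → [ʂ] before /θ/ (stop → fricative, matching a fricative); /ʈ/ → [ʂ] before /ʒ/ (stop → fricative, matching a fricative) — only manner changes, and always toward the following segment.
No alternation appears in [ʈiʈkʊxu]: there the adjacent consonants already agree in manner (/ʈ/ and /k/ are both stops), so this form is consistent with the same rule.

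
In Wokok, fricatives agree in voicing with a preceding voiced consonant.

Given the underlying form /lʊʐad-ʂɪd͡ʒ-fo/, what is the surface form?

[lʊʐadʐɪd͡ʒvo]

The rule targets /ʂ/ (voiceless retroflex fricative), which sits after the trigger /d/ (voiced).
A voiced retroflex fricative is [ʐ], so the surface segment is [ʐ].
The same rule applies at the second boundary: /f/ → [v] next to /d͡ʒ/.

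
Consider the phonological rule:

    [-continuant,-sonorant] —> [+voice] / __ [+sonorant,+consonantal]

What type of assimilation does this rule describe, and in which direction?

regressive voicing assimilation

The structural change is [+voice], and the conditioning segment [+sonorant,+consonantal] (a sonorant consonant) is itself voiced, so the target comes to share the voicing of its neighbour — voicing assimilation.
Since the environment is written after the underscore, the trigger follows the target; the direction is regressive.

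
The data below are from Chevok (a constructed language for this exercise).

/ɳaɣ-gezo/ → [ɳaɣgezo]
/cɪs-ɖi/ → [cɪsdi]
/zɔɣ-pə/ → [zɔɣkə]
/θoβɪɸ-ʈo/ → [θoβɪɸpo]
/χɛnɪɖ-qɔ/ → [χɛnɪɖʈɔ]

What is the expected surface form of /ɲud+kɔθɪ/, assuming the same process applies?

The data show progressive place assimilation: /ɖ/ → [d] after /s/; /p/ → [k] after /ɣ/; /ʈ/ → [p] after /ɸ/; /q/ → [ʈ] after /ɖ/. In each pair only place changes, matching the preceding consonant, while manner and voice stay constant.
Nothing changes in [ɳaɣgezo]: there the adjacent consonants already agree in place (/g/ and /ɣ/ are both velar), so this form is consistent with the same rule.
/k/ is a voiceless velar stop. The preceding trigger /d/ is alveolar, so /k/ must become alveolar as well.
The voiceless alveolar stop is [t], so /k/ → [t].

[ɲudtɔθɪ]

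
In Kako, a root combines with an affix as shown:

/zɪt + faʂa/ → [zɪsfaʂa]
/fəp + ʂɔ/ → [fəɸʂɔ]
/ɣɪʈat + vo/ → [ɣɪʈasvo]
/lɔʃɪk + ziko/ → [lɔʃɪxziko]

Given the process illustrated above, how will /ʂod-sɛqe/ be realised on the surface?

[ʂozsɛqe]

The data show regressive manner assimilation: /t/ → [s] before /f/; /p/ → [ɸ] before /ʂ/; /t/ → [s] before /v/; /k/ → [x] before /z/. In each pair only manner changes, matching the following consonant, while place and voice stay constant.
The rule targets /d/ (voiced alveolar stop), which sits before the trigger /s/ (fricative).
The voiced alveolar fricative is [z], so /d/ → [z].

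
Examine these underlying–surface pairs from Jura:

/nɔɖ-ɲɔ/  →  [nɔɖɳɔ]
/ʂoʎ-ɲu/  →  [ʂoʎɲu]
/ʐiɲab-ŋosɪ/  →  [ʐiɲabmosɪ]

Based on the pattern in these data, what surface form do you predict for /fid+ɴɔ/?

[fidnɔ]

The data show progressive place assimilation: /ɲ/ → [ɳ] after /ɖ/; /ŋ/ → [m] after /b/. In each pair only place changes, matching the preceding consonant, while manner and voice stay constant.
No alternation appears in [ʂoʎɲu]: there the adjacent consonants already agree in place (/ɲ/ and /ʎ/ are both palatal), so this form is consistent with the same rule.
/ɴ/ is a voiced uvular nasal. The preceding trigger /d/ is alveolar, so /ɴ/ must become alveolar as well.
The voiced alveolar nasal is [n], so /ɴ/ → [n].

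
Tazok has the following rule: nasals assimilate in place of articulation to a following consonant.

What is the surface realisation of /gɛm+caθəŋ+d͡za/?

[gɛɲcaθənd͡za]

/m/ is a voiced bilabial nasal. The following trigger /c/ is palatal, so /m/ must become palatal as well.
A voiced palatal nasal is [ɲ], so the surface segment is [ɲ].
At the second juncture, /ŋ/ likewise becomes [n] adjacent to /d͡z/.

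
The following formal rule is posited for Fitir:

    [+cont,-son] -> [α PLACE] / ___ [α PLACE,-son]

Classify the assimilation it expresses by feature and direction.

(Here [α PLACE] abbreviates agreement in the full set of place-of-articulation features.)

regressive place assimilation

The rule copies the place features (abbreviated [PLACE]) from the environment onto the target, so the assimilating feature is place.
Since the environment is written after the underscore, the trigger follows the target; the direction is regressive.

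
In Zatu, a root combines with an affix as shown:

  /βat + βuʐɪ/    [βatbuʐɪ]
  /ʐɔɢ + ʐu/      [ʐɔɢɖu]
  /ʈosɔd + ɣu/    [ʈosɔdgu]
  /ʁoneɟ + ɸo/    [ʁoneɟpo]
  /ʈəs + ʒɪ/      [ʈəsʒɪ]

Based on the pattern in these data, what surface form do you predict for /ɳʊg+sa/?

[ɳʊgta]

The data show progressive manner assimilation: /β/ → [b] after /t/; /ʐ/ → [ɖ] after /ɢ/; /ɣ/ → [g] after /d/; /ɸ/ → [p] after /ɟ/. In each pair only manner changes, matching the preceding consonant, while place and voice stay constant.
Nothing changes in [ʈəsʒɪ]: there the adjacent consonants already agree in manner (/ʒ/ and /s/ are both fricatives), so this form is consistent with the same rule.
The rule targets /s/ (voiceless alveolar fricative), which sits after the trigger /g/ (stop).
The voiceless alveolar stop is [t], so /s/ → [t].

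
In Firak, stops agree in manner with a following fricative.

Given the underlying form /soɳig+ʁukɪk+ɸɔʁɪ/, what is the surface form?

[soɳiɣʁukɪxɸɔʁɪ]

The rule targets /g/ (voiced velar stop), which sits before the trigger /ʁ/ (fricative).
The voiced velar fricative is [ɣ], so /g/ → [ɣ].
At the second juncture, /k/ likewise becomes [x] adjacent to /ɸ/.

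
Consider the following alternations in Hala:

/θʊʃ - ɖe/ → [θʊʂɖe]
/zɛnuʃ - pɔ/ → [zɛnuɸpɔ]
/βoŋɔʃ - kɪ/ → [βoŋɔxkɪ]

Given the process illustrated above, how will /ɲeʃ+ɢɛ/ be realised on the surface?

The data show regressive place assimilation: /ʃ/ → [ʂ] before /ɖ/; /ʃ/ → [ɸ] before /p/; /ʃ/ → [x] before /k/. In each pair only place changes, matching the following consonant, while manner and voice stay constant.
The rule targets /ʃ/ (voiceless postalveolar fricative), which sits before the trigger /ɢ/ (uvular).
Changing only its place to uvular gives [χ] — the voiceless uvular fricative.

[ɲeχɢɛ]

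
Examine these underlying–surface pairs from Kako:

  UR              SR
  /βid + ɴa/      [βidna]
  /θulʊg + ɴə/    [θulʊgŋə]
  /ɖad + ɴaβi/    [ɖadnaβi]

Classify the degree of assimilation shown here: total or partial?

partial assimilation

Comparing underlying and surface forms, /ɴ/ → [n] is the alternation; the neighbouring /d/ is constant.
/ɴ/ is uvular while /d/ is alveolar; the output [n] is alveolar, matching the trigger — so the feature that spreads is place.
Manner and voice are unchanged, so the assimilation is partial, not total.
The same holds elsewhere in the data: /ɴ/ → [ŋ] after /g/ (uvular → velar, matching velar) — only place changes, and always toward the preceding segment.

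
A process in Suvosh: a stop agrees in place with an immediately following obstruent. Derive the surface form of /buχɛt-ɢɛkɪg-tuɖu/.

/t/ is a voiceless alveolar stop. The following trigger /ɢ/ is uvular, so /t/ must become uvular as well.
A voiceless uvular stop is [q], so the surface segment is [q].
The same rule applies at the second boundary: /g/ → [d] next to /t/.

[buχɛqɢɛkɪdtuɖu]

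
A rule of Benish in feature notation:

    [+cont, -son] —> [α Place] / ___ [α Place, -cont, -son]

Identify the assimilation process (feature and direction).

regressive place assimilation

The shared variable α links the value of the place features (abbreviated [Place]) on the target to the same value on the neighbouring segment, so place is the feature that assimilates.
The conditioning segment sits to the right of the focus bar, meaning the trigger follows the segment that changes — regressive assimilation.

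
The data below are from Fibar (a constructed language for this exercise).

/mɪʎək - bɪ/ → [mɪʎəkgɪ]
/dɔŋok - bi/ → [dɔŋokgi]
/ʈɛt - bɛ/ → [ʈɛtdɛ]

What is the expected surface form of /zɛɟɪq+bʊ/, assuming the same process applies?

The data show progressive place assimilation: /b/ → [g] after /k/; /b/ → [d] after /t/. In each pair only place changes, matching the preceding consonant, while manner and voice stay constant.
/b/ is a voiced bilabial stop. The preceding trigger /q/ is uvular, so /b/ must become uvular as well.
A voiced uvular stop is [ɢ], so the surface segment is [ɢ].

[zɛɟɪqɢʊ]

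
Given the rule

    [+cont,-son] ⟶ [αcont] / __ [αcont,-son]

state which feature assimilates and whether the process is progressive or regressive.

The rule copies [cont] (continuancy) from the environment onto the target fricatives; since [±cont] encodes the stop/fricative manner contrast, the assimilating dimension is manner.
Since the environment is written after the underscore, the trigger follows the target; the direction is regressive.

regressive manner assimilation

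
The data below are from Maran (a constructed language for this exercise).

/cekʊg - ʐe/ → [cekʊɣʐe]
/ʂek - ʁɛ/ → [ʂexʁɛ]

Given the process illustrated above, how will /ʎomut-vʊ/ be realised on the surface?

[ʎomusvʊ]

The data show regressive manner assimilation: /g/ → [ɣ] before /ʐ/; /k/ → [x] before /ʁ/. In each pair only manner changes, matching the following consonant, while place and voice stay constant.
/t/ is a voiceless alveolar stop. The following trigger /v/ is a fricative, so /t/ must become a fricative as well.
The voiceless alveolar fricative is [s], so /t/ → [s].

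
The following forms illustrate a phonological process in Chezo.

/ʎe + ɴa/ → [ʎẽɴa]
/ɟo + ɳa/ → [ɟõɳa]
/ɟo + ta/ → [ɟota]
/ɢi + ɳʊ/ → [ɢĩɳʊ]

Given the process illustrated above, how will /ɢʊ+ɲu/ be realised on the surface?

The data show regressive nasality assimilation (vowel nasalisation): /e/ → [ẽ] before /ɴ/; /o/ → [õ] before /ɳ/; /i/ → [ĩ] before /ɳ/ — a vowel is nasalised by an immediately following nasal consonant.
No change occurs in [ɟota] because the vowel at the boundary is adjacent to an oral consonant, not a nasal (/o/ next to /t/).
The vowel /ʊ/ is adjacent to the following nasal /ɲ/, so it acquires [+nasal] and surfaces as [ʊ̃].

[ɢʊ̃ɲu]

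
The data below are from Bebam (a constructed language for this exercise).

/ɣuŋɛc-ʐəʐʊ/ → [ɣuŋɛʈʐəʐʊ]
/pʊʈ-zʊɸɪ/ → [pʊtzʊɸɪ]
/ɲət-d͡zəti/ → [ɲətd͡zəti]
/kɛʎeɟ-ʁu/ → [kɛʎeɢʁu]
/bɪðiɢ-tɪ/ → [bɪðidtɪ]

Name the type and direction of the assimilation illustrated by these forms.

regressive place assimilation

The segment that alternates is /c/, which surfaces as [ʈ] when adjacent to /ʐ/.
/c/ is palatal while /ʐ/ is retroflex; the output [ʈ] is retroflex, matching the trigger — so the feature that spreads is place.
Manner and voice are unchanged, so the assimilation is partial, not total.
The other alternating forms pattern the same way: /ʈ/ → [t] before /z/ (retroflex → alveolar, matching alveolar); /ɟ/ → [ɢ] before /ʁ/ (palatal → uvular, matching uvular); /ɢ/ → [d] before /t/ (uvular → alveolar, matching alveolar) — only place changes, and always toward the following segment.
No alternation appears in [ɲətd͡zəti]: there the adjacent consonants already agree in place (/t/ and /d͡z/ are both alveolar), so this form is consistent with the same rule.
The trigger is the following segment, so the direction is regressive (anticipatory).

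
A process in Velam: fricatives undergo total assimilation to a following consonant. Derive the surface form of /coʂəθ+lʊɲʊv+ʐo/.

/θ/ is the segment targeted by the rule; it sits immediately before /l/, so it assimilates completely and surfaces as [l].
At the second juncture, /v/ likewise becomes [ʐ] adjacent to /ʐ/.

[coʂəllʊɲʊʐʐo]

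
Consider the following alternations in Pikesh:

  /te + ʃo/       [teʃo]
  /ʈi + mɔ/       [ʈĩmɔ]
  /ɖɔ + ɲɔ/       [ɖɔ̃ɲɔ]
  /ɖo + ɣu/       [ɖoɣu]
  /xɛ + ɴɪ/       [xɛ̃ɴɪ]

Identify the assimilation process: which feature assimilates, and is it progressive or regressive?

regressive nasality assimilation (vowel nasalisation)

The vowel /i/ surfaces as nasalised [ĩ] next to the following nasal /m/ — it has acquired the [+nasal] feature of its neighbour.
The other forms show the same pattern: /ɔ/ → [ɔ̃] before /ɲ/; /ɛ/ → [ɛ̃] before /ɴ/ — each time a vowel is nasalised next to a following nasal.
No change occurs in [teʃo], [ɖoɣu] because the vowel at the boundary is adjacent to an oral consonant, not a nasal (/e/ next to /ʃ/; /o/ next to /ɣ/).
Because the conditioning nasal is to the right of the vowel that changes, the process is regressive (anticipatory).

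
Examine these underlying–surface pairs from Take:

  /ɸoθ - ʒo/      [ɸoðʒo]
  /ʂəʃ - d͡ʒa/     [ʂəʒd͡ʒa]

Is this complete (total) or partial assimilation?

partial assimilation

Underlying /θ/ is realised as [ð] next to /ʒ/; /ʒ/ itself does not change.
/θ/ is voiceless while /ʒ/ is voiced; the output [ð] is voiced, matching the trigger — so the feature that spreads is voicing.
Place and manner are unchanged, so the assimilation is partial, not total.
The other alternating form patterns the same way: /ʃ/ → [ʒ] before /d͡ʒ/ (voiceless → voiced, matching voiced) — only voicing changes, and always toward the following segment.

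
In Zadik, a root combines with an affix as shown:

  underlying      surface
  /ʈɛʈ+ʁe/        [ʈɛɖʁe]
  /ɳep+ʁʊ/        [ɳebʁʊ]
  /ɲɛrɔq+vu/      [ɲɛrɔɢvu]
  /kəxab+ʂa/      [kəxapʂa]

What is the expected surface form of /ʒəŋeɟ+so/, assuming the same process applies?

[ʒəŋecso]

The data show regressive voicing assimilation: /ʈ/ → [ɖ] before /ʁ/; /p/ → [b] before /ʁ/; /q/ → [ɢ] before /v/; /b/ → [p] before /ʂ/. In each pair only voicing changes, matching the following consonant, while place and manner stay constant.
The rule targets /ɟ/ (voiced palatal stop), which sits before the trigger /s/ (voiceless).
The voiceless palatal stop is [c], so /ɟ/ → [c].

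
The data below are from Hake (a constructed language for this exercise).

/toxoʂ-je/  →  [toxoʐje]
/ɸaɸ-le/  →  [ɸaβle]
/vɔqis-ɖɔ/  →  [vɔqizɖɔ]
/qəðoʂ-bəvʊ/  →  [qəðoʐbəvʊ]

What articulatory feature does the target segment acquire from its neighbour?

Comparing underlying and surface forms, /ʂ/ → [ʐ] is the alternation; the neighbouring /j/ is constant.
The change voiceless → voiced matches the voicing of the following /j/, identifying this as voicing assimilation.
The same holds elsewhere in the data: /ɸ/ → [β] before /l/ (voiceless → voiced, matching voiced); /s/ → [z] before /ɖ/ (voiceless → voiced, matching voiced); /ʂ/ → [ʐ] before /b/ (voiceless → voiced, matching voiced) — only voicing changes, and always toward the following segment.

voicing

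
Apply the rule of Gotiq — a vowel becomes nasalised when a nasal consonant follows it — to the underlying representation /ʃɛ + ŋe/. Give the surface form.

The vowel /ɛ/ is adjacent to the following nasal /ŋ/, so it acquires [+nasal] and surfaces as [ɛ̃].

[ʃɛ̃ŋe]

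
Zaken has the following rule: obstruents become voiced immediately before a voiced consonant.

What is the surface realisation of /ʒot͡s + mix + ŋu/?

[ʒod͡zmiɣŋu]

/t͡s/ is a voiceless alveolar affricate. The following trigger /m/ is voiced, so /t͡s/ must become voiced as well.
The voiced alveolar affricate is [d͡z], so /t͡s/ → [d͡z].
At the second juncture, /x/ likewise becomes [ɣ] adjacent to /ŋ/.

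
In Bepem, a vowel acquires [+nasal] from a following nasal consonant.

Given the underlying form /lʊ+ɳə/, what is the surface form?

/ʊ/ sits next to the nasal /ɳ/ and is therefore nasalised to [ʊ̃].

[lʊ̃ɳə]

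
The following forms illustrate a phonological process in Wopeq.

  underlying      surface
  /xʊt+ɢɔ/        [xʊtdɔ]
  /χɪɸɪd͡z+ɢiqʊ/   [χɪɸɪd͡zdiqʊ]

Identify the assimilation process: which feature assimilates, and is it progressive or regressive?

progressive place assimilation

Underlying /ɢ/ is realised as [d] next to /t/; /t/ itself does not change.
/ɢ/ is uvular while /t/ is alveolar; the output [d] is alveolar, matching the trigger — so the feature that spreads is place.
Manner and voice are unchanged, so the assimilation is partial, not total.
Checking the remaining alternation: /ɢ/ → [d] after /d͡z/ (uvular → alveolar, matching alveolar) — only place changes, and always toward the preceding segment.
The trigger is the preceding segment, so the direction is progressive (perseverative).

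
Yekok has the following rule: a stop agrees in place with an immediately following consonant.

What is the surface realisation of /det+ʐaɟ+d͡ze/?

The rule targets /t/ (voiceless alveolar stop), which sits before the trigger /ʐ/ (retroflex).
Changing only its place to retroflex gives [ʈ] — the voiceless retroflex stop.
At the second juncture, /ɟ/ likewise becomes [d] adjacent to /d͡z/.

[deʈʐadd͡ze]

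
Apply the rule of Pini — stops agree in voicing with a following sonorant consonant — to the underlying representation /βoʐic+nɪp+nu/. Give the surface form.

The rule targets /c/ (voiceless palatal stop), which sits before the trigger /n/ (voiced).
A voiced palatal stop is [ɟ], so the surface segment is [ɟ].
At the second juncture, /p/ likewise becomes [b] adjacent to /n/.

[βoʐiɟnɪbnu]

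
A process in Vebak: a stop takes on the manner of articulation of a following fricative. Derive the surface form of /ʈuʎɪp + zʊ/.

[ʈuʎɪɸzʊ]

The rule targets /p/ (voiceless bilabial stop), which sits before the trigger /z/ (fricative).
A voiceless bilabial fricative is [ɸ], so the surface segment is [ɸ].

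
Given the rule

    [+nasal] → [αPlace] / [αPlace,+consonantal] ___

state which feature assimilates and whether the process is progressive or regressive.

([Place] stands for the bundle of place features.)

The shared variable α links the value of the place features (abbreviated [Place]) on the target to the same value on the neighbouring segment, so place is the feature that assimilates.
Since the environment is written before the underscore, the trigger precedes the target; the direction is progressive.

progressive place assimilation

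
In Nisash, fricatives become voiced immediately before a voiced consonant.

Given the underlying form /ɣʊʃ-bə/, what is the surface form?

[ɣʊʒbə]

/ʃ/ is a voiceless postalveolar fricative. The following trigger /b/ is voiced, so /ʃ/ must become voiced as well.
Changing only its voicing to voiced gives [ʒ] — the voiced postalveolar fricative.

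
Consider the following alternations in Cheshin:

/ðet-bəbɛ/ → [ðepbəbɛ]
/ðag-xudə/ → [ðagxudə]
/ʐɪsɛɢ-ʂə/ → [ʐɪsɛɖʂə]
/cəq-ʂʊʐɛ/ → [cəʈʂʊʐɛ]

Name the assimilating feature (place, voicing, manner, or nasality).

The segment that alternates is /t/, which surfaces as [p] when adjacent to /b/.
/t/ is alveolar while /b/ is bilabial; the output [p] is bilabial, matching the trigger — so the feature that spreads is place.
Checking the remaining alternations: /ɢ/ → [ɖ] before /ʂ/ (uvular → retroflex, matching retroflex); /q/ → [ʈ] before /ʂ/ (uvular → retroflex, matching retroflex) — only place changes, and always toward the following segment.
Nothing changes in [ðagxudə]: there the adjacent consonants already agree in place (/g/ and /x/ are both velar), so this form is consistent with the same rule.

place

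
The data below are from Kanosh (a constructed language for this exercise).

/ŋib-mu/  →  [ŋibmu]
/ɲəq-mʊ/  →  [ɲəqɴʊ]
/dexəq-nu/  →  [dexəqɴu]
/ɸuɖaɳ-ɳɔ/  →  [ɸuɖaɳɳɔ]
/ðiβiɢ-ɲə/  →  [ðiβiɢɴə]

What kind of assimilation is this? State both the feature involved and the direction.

Underlying /m/ is realised as [ɴ] next to /q/; /q/ itself does not change.
The change bilabial → uvular matches the place of the preceding /q/, identifying this as place assimilation.
Manner and voice are unchanged, so the assimilation is partial, not total.
The other alternating forms pattern the same way: /n/ → [ɴ] after /q/ (alveolar → uvular, matching uvular); /ɲ/ → [ɴ] after /ɢ/ (palatal → uvular, matching uvular) — only place changes, and always toward the preceding segment.
No alternation appears in [ŋibmu], [ɸuɖaɳɳɔ]: there the adjacent consonants already agree in place (/m/ and /b/ are both bilabial; /ɳ/ and /ɳ/ are both retroflex), so these forms are consistent with the same rule.
Since the segment that changes follows the conditioning segment, the assimilation is progressive.

progressive place assimilation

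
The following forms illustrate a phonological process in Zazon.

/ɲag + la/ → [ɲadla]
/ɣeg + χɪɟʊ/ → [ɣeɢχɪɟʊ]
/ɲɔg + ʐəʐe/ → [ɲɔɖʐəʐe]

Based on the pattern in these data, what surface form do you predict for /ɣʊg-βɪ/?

The data show regressive place assimilation: /g/ → [d] before /l/; /g/ → [ɢ] before /χ/; /g/ → [ɖ] before /ʐ/. In each pair only place changes, matching the following consonant, while manner and voice stay constant.
The rule targets /g/ (voiced velar stop), which sits before the trigger /β/ (bilabial).
A voiced bilabial stop is [b], so the surface segment is [b].

[ɣʊbβɪ]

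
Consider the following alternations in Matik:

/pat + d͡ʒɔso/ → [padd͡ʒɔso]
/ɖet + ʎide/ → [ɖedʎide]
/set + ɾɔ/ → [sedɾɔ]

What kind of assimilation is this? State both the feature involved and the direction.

regressive voicing assimilation

Comparing underlying and surface forms, /t/ → [d] is the alternation; the neighbouring /d͡ʒ/ is constant.
The change voiceless → voiced matches the voicing of the following /d͡ʒ/, identifying this as voicing assimilation.
Place and manner are unchanged, so the assimilation is partial, not total.
The other alternating forms pattern the same way: /t/ → [d] before /ʎ/ (voiceless → voiced, matching voiced); /t/ → [d] before /ɾ/ (voiceless → voiced, matching voiced) — only voicing changes, and always toward the following segment.
Since the segment that changes precedes the conditioning segment, the assimilation is regressive.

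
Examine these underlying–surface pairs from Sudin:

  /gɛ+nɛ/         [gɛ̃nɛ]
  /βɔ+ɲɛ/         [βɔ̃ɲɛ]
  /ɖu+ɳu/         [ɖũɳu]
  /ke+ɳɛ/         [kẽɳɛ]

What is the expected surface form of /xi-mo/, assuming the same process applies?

[xĩmo]

The data show regressive nasality assimilation (vowel nasalisation): /ɛ/ → [ɛ̃] before /n/; /ɔ/ → [ɔ̃] before /ɲ/; /u/ → [ũ] before /ɳ/; /e/ → [ẽ] before /ɳ/ — a vowel is nasalised by an immediately following nasal consonant.
The vowel /i/ is adjacent to the following nasal /m/, so it acquires [+nasal] and surfaces as [ĩ].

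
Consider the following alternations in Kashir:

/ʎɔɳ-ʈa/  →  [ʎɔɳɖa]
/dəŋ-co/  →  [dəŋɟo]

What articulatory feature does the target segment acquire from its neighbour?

Comparing underlying and surface forms, /ʈ/ → [ɖ] is the alternation; the neighbouring /ɳ/ is constant.
The change voiceless → voiced matches the voicing of the preceding /ɳ/, identifying this as voicing assimilation.
Checking the remaining alternation: /c/ → [ɟ] after /ŋ/ (voiceless → voiced, matching voiced) — only voicing changes, and always toward the preceding segment.

voicing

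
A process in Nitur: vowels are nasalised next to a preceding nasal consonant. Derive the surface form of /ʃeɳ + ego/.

The vowel /e/ is adjacent to the preceding nasal /ɳ/, so it acquires [+nasal] and surfaces as [ẽ].

[ʃeɳẽgo]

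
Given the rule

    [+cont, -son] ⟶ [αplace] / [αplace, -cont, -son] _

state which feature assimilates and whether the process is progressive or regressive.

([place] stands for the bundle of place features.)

The shared variable α links the value of the place features (abbreviated [place]) on the target to the same value on the neighbouring segment, so place is the feature that assimilates.
Since the environment is written before the underscore, the trigger precedes the target; the direction is progressive.

progressive place assimilation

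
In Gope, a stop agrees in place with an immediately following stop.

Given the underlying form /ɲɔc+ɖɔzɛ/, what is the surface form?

[ɲɔʈɖɔzɛ]

/c/ is a voiceless palatal stop. The following trigger /ɖ/ is retroflex, so /c/ must become retroflex as well.
Changing only its place to retroflex gives [ʈ] — the voiceless retroflex stop.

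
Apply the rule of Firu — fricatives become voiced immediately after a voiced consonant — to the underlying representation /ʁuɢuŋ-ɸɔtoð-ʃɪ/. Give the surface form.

/ɸ/ is a voiceless bilabial fricative. The preceding trigger /ŋ/ is voiced, so /ɸ/ must become voiced as well.
A voiced bilabial fricative is [β], so the surface segment is [β].
At the second juncture, /ʃ/ likewise becomes [ʒ] adjacent to /ð/.

[ʁuɢuŋβɔtoðʒɪ]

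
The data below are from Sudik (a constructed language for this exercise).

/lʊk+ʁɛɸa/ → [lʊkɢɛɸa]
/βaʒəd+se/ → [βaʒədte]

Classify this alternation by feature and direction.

Underlying /ʁ/ is realised as [ɢ] next to /k/; /k/ itself does not change.
/ʁ/ is a fricative while /k/ is a stop; the output [ɢ] is a stop, matching the trigger — so the feature that spreads is manner.
Place and voice are unchanged, so the assimilation is partial, not total.
The same holds elsewhere in the data: /s/ → [t] after /d/ (fricative → stop, matching a stop) — only manner changes, and always toward the preceding segment.
The trigger is the preceding segment, so the direction is progressive (perseverative).

progressive manner assimilation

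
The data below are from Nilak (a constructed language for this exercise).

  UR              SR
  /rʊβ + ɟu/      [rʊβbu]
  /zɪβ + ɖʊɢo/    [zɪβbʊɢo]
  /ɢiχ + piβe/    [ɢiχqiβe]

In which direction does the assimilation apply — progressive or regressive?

Underlying /ɟ/ is realised as [b] next to /β/; /β/ itself does not change.
/ɟ/ is palatal while /β/ is bilabial; the output [b] is bilabial, matching the trigger — so the feature that spreads is place.
The same holds elsewhere in the data: /ɖ/ → [b] after /β/ (retroflex → bilabial, matching bilabial); /p/ → [q] after /χ/ (bilabial → uvular, matching uvular) — only place changes, and always toward the preceding segment.
Since the segment that changes follows the conditioning segment, the assimilation is progressive.

progressive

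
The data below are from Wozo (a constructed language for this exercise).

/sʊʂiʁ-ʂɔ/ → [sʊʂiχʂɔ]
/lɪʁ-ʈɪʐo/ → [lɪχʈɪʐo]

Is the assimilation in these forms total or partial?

The segment that alternates is /ʁ/, which surfaces as [χ] when adjacent to /ʂ/.
The change voiced → voiceless matches the voicing of the following /ʂ/, identifying this as voicing assimilation.
Place and manner are unchanged, so the assimilation is partial, not total.
Checking the remaining alternation: /ʁ/ → [χ] before /ʈ/ (voiced → voiceless, matching voiceless) — only voicing changes, and always toward the following segment.

partial assimilation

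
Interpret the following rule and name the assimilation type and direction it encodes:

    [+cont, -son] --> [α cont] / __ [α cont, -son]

regressive manner assimilation

The rule copies [cont] (continuancy) from the environment onto the target fricatives; since [±cont] encodes the stop/fricative manner contrast, the assimilating dimension is manner.
The conditioning segment sits to the right of the focus bar, meaning the trigger follows the segment that changes — regressive assimilation.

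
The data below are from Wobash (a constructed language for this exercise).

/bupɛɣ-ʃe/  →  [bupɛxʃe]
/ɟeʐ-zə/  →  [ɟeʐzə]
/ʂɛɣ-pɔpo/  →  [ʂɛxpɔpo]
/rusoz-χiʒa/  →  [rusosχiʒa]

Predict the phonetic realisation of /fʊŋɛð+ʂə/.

The data show regressive voicing assimilation: /ɣ/ → [x] before /ʃ/; /ɣ/ → [x] before /p/; /z/ → [s] before /χ/. In each pair only voicing changes, matching the following consonant, while place and manner stay constant.
Nothing changes in [ɟeʐzə]: there the adjacent consonants already agree in voicing (/ʐ/ and /z/ are both voiced), so this form is consistent with the same rule.
/ð/ is a voiced dental fricative. The following trigger /ʂ/ is voiceless, so /ð/ must become voiceless as well.
Changing only its voicing to voiceless gives [θ] — the voiceless dental fricative.

[fʊŋɛθʂə]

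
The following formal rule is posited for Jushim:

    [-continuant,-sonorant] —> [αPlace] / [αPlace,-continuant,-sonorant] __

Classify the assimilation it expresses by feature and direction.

progressive place assimilation

The rule copies the place features (abbreviated [Place]) from the environment onto the target, so the assimilating feature is place.
Since the environment is written before the underscore, the trigger precedes the target; the direction is progressive.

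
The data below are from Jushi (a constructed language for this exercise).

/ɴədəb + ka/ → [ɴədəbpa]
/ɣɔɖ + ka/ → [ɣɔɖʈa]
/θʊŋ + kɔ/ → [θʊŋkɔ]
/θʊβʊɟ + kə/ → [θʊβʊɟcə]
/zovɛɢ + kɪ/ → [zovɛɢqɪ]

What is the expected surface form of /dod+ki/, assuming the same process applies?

The data show progressive place assimilation: /k/ → [p] after /b/; /k/ → [ʈ] after /ɖ/; /k/ → [c] after /ɟ/; /k/ → [q] after /ɢ/. In each pair only place changes, matching the preceding consonant, while manner and voice stay constant.
No alternation appears in [θʊŋkɔ]: there the adjacent consonants already agree in place (/k/ and /ŋ/ are both velar), so this form is consistent with the same rule.
/k/ is a voiceless velar stop. The preceding trigger /d/ is alveolar, so /k/ must become alveolar as well.
The voiceless alveolar stop is [t], so /k/ → [t].

[dodti]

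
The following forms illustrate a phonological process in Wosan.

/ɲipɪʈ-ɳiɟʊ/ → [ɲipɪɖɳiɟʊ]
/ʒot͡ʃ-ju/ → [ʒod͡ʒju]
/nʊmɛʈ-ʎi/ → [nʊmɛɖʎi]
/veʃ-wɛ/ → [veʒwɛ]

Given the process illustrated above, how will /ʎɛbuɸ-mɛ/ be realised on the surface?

[ʎɛbuβmɛ]

The data show regressive voicing assimilation: /ʈ/ → [ɖ] before /ɳ/; /t͡ʃ/ → [d͡ʒ] before /j/; /ʈ/ → [ɖ] before /ʎ/; /ʃ/ → [ʒ] before /w/. In each pair only voicing changes, matching the following consonant, while place and manner stay constant.
The rule targets /ɸ/ (voiceless bilabial fricative), which sits before the trigger /m/ (voiced).
Changing only its voicing to voiced gives [β] — the voiced bilabial fricative.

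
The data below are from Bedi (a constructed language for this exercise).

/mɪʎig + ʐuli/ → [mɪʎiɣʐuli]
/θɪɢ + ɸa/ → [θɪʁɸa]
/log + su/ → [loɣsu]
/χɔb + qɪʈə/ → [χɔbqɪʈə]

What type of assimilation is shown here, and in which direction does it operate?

regressive manner assimilation

Comparing underlying and surface forms, /g/ → [ɣ] is the alternation; the neighbouring /ʐ/ is constant.
/g/ is a stop while /ʐ/ is a fricative; the output [ɣ] is a fricative, matching the trigger — so the feature that spreads is manner.
Place and voice are unchanged, so the assimilation is partial, not total.
Checking the remaining alternations: /ɢ/ → [ʁ] before /ɸ/ (stop → fricative, matching a fricative); /g/ → [ɣ] before /s/ (stop → fricative, matching a fricative) — only manner changes, and always toward the following segment.
Nothing changes in [χɔbqɪʈə]: there the adjacent consonants already agree in manner (/b/ and /q/ are both stops), so this form is consistent with the same rule.
Since the segment that changes precedes the conditioning segment, the assimilation is regressive.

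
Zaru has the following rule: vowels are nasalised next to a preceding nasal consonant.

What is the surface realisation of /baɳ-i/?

/i/ sits next to the nasal /ɳ/ and is therefore nasalised to [ĩ].

[baɳĩ]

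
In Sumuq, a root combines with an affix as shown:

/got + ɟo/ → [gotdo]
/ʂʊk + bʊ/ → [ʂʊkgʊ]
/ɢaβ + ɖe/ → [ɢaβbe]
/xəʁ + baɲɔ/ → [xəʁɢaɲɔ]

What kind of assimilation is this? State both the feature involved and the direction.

progressive place assimilation

Underlying /ɟ/ is realised as [d] next to /t/; /t/ itself does not change.
/ɟ/ is palatal while /t/ is alveolar; the output [d] is alveolar, matching the trigger — so the feature that spreads is place.
Manner and voice are unchanged, so the assimilation is partial, not total.
The other alternating forms pattern the same way: /b/ → [g] after /k/ (bilabial → velar, matching velar); /ɖ/ → [b] after /β/ (retroflex → bilabial, matching bilabial); /b/ → [ɢ] after /ʁ/ (bilabial → uvular, matching uvular) — only place changes, and always toward the preceding segment.
The trigger is the preceding segment, so the direction is progressive (perseverative).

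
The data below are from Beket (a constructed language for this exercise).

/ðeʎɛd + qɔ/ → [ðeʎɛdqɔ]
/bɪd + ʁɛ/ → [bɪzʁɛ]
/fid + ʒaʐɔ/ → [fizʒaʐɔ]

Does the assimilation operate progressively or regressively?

Comparing underlying and surface forms, /d/ → [z] is the alternation; the neighbouring /ʁ/ is constant.
The change stop → fricative matches the manner of the following /ʁ/, identifying this as manner assimilation.
The same holds elsewhere in the data: /d/ → [z] before /ʒ/ (stop → fricative, matching a fricative) — only manner changes, and always toward the following segment.
Nothing changes in [ðeʎɛdqɔ]: there the adjacent consonants already agree in manner (/d/ and /q/ are both stops), so this form is consistent with the same rule.
Since the segment that changes precedes the conditioning segment, the assimilation is regressive.

regressive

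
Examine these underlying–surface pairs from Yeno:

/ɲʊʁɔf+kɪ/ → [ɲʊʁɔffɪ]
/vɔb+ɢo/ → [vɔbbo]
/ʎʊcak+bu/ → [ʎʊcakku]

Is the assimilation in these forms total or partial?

total assimilation

Underlying /k/ is realised as [f] next to /f/; /f/ itself does not change.
The output [f] is identical to the trigger /f/ — every feature (place, manner, voicing) has been copied — so this is total assimilation.
The remaining alternations confirm this: /ɢ/ → [b] after /b/; /b/ → [k] after /k/ — in each case the output is a copy of the preceding consonant.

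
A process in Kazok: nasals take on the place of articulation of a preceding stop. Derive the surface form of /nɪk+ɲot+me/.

/ɲ/ is a voiced palatal nasal. The preceding trigger /k/ is velar, so /ɲ/ must become velar as well.
The voiced velar nasal is [ŋ], so /ɲ/ → [ŋ].
At the second juncture, /m/ likewise becomes [n] adjacent to /t/.

[nɪkŋotne]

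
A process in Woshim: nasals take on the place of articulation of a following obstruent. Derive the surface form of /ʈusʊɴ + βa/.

[ʈusʊmβa]

/ɴ/ is a voiced uvular nasal. The following trigger /β/ is bilabial, so /ɴ/ must become bilabial as well.
Changing only its place to bilabial gives [m] — the voiced bilabial nasal.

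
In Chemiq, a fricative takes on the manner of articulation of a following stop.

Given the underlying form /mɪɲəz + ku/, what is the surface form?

[mɪɲədku]

/z/ is a voiced alveolar fricative. The following trigger /k/ is a stop, so /z/ must become a stop as well.
The voiced alveolar stop is [d], so /z/ → [d].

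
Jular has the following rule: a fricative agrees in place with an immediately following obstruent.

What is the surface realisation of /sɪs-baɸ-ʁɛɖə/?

[sɪɸbaχʁɛɖə]

/s/ is a voiceless alveolar fricative. The following trigger /b/ is bilabial, so /s/ must become bilabial as well.
The voiceless bilabial fricative is [ɸ], so /s/ → [ɸ].
The same rule applies at the second boundary: /ɸ/ → [χ] next to /ʁ/.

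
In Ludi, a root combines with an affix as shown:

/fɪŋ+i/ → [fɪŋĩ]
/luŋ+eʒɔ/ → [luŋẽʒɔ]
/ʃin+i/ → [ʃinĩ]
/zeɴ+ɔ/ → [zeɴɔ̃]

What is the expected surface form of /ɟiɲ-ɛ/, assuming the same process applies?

The data show progressive nasality assimilation (vowel nasalisation): /i/ → [ĩ] after /ŋ/; /e/ → [ẽ] after /ŋ/; /i/ → [ĩ] after /n/; /ɔ/ → [ɔ̃] after /ɴ/ — a vowel is nasalised by an immediately preceding nasal consonant.
/ɛ/ sits next to the nasal /ɲ/ and is therefore nasalised to [ɛ̃].

[ɟiɲɛ̃]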